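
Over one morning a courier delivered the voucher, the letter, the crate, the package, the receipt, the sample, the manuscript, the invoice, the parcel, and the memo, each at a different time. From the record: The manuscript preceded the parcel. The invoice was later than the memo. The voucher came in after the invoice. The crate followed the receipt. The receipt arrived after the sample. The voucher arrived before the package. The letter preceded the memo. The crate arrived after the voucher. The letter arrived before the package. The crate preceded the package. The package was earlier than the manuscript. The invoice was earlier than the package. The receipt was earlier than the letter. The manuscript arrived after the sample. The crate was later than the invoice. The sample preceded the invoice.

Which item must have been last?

Every other item has a chain of constraints placing it before the parcel, so the parcel is last.

the parcel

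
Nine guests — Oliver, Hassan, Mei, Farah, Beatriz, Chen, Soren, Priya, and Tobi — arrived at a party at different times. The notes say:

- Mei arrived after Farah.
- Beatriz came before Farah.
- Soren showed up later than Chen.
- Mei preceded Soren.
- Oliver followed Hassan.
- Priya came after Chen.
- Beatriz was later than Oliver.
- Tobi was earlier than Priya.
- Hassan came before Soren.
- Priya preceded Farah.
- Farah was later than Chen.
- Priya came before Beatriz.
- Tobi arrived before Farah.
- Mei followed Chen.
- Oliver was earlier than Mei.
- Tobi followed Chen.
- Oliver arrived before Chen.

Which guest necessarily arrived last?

Soren

Every other guest has a chain of constraints placing them before Soren, so Soren is last.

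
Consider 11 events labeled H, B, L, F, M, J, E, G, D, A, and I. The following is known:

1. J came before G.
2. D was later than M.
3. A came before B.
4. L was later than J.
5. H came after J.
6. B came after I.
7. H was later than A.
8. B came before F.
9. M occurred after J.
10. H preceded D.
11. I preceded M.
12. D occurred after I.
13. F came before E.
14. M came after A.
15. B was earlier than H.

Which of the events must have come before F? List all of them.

A, B, I

Directly stated before F: B.
A reaches F via A → B → F.
I reaches F via I → B → F.
No chain forces G (or any of the others) ahead of F.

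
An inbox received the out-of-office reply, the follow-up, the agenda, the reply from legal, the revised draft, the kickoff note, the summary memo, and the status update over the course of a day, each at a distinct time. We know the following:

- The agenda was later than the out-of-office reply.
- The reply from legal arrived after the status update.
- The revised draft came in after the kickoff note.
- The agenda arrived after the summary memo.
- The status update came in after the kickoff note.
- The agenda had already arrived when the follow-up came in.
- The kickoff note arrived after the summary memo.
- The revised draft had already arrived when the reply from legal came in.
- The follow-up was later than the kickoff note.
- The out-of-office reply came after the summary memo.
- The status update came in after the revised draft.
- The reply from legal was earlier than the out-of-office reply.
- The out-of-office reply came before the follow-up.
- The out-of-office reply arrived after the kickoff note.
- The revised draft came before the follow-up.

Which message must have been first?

the summary memo

The summary memo has a chain of constraints placing it before every other message, so the summary memo must be first.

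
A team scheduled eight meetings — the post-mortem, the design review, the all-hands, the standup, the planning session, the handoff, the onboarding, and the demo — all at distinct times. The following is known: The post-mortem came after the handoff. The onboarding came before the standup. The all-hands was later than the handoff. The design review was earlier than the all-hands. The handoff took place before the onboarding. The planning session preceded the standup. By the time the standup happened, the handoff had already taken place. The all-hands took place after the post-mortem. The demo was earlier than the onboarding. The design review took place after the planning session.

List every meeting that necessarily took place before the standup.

Directly stated before the standup: the handoff, the onboarding, and the planning session.
The demo reaches the standup via the demo → the onboarding → the standup.
No chain forces the post-mortem (or any of the others) ahead of the standup.

the demo, the handoff, the onboarding, the planning session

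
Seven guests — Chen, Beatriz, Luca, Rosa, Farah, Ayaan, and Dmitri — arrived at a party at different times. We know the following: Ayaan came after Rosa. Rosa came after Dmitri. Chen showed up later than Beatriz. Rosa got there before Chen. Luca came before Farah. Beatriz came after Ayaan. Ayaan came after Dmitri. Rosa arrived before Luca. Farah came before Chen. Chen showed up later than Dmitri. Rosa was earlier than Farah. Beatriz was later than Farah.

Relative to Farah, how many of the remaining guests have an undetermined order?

Forced before Farah: Dmitri, Luca, and Rosa; forced after Farah: Beatriz and Chen.
That leaves Ayaan with no forced order relative to Farah — 1.

1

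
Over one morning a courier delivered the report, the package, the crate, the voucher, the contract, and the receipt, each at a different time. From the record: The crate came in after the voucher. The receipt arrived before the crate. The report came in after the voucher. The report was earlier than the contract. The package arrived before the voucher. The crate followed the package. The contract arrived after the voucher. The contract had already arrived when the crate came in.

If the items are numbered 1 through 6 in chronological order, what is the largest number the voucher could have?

3

The voucher must come before the contract, the crate, and the report — 3 items forced after it.
Everything else can be placed before the voucher in some valid order, so the voucher can sit as late as position 6 − 3 = 3.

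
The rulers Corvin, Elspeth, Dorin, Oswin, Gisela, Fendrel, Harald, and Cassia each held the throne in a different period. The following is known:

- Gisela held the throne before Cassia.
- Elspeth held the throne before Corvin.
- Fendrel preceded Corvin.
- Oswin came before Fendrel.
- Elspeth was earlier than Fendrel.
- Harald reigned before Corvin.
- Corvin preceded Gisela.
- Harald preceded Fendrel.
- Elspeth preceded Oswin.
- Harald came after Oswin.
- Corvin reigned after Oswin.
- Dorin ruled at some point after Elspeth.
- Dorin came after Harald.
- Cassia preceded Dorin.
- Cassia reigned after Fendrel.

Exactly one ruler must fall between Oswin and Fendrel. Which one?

Harald

Tracing the constraints gives Oswin → Harald → Fendrel, so Harald sits after Oswin and before Fendrel.
No other ruler is forced both after Oswin and before Fendrel.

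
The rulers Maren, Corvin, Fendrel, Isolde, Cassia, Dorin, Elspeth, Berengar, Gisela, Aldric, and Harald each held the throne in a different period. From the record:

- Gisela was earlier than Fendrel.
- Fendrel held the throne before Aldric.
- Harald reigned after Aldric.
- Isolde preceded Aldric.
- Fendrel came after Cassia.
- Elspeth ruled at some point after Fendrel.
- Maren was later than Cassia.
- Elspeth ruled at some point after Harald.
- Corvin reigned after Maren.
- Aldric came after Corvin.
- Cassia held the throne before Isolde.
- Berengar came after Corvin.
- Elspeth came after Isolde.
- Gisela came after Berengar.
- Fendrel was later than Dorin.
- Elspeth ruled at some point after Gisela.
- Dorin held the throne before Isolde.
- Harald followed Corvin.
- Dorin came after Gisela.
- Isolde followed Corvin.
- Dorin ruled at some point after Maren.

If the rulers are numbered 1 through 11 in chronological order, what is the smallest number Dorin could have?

Berengar, Cassia, Corvin, Gisela, and Maren must all come before Dorin — 5 forced predecessors.
Nothing else is forced ahead of Dorin, so their earliest slot is position 5 + 1 = 6.

6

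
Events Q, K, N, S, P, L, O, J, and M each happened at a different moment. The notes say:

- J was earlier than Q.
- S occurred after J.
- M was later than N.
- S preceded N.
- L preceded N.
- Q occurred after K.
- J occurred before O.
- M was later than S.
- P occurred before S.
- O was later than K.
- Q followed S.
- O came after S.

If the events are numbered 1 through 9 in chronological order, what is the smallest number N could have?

5

J, L, P, and S must all come before N — 4 forced predecessors.
Nothing else is forced ahead of N, so its earliest slot is position 4 + 1 = 5.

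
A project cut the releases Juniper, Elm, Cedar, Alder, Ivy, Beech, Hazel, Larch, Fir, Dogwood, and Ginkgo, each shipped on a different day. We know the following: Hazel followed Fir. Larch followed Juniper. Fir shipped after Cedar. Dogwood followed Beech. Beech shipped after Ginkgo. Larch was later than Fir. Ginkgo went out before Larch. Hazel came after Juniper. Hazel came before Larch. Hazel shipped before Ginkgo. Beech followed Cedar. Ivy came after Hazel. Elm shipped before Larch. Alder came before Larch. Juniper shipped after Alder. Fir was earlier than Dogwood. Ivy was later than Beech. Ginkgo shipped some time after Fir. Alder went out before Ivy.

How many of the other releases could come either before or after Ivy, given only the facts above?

3

Forced before Ivy: Alder, Beech, Cedar, Fir, Ginkgo, Hazel, and Juniper.
That leaves Dogwood, Elm, and Larch with no forced order relative to Ivy — 3.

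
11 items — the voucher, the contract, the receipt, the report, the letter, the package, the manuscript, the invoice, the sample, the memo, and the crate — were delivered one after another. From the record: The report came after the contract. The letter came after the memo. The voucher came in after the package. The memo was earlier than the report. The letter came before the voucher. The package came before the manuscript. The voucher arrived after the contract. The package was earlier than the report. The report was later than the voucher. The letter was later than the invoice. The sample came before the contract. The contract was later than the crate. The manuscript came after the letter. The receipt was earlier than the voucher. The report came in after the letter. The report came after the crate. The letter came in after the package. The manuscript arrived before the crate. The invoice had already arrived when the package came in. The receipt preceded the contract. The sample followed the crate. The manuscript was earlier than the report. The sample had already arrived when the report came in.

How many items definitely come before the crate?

5

Directly stated before the crate: the manuscript.
The invoice reaches the crate via the invoice → the package → the manuscript → the crate.
The letter reaches the crate via the letter → the manuscript → the crate.
The memo reaches the crate via the memo → the letter → the manuscript → the crate.
Likewise the package reaches the crate by chaining the stated constraints.
No chain forces the report (or any of the others) ahead of the crate.
That's the invoice, the letter, the manuscript, the memo, and the package — 5 in all.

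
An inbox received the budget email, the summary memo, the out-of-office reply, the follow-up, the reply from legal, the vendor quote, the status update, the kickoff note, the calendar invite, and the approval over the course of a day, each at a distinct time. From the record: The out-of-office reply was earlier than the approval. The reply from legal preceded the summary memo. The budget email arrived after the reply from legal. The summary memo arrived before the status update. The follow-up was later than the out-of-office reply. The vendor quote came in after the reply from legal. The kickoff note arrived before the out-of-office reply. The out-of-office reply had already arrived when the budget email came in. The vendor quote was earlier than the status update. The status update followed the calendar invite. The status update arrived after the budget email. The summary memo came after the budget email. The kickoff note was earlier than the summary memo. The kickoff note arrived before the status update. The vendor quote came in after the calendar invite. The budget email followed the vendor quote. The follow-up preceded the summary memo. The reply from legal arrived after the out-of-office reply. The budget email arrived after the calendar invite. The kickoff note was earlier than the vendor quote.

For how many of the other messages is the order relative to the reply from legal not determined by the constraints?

3

Forced before the reply from legal: the kickoff note and the out-of-office reply; forced after the reply from legal: the budget email, the status update, the summary memo, and the vendor quote.
That leaves the approval, the calendar invite, and the follow-up with no forced order relative to the reply from legal — 3.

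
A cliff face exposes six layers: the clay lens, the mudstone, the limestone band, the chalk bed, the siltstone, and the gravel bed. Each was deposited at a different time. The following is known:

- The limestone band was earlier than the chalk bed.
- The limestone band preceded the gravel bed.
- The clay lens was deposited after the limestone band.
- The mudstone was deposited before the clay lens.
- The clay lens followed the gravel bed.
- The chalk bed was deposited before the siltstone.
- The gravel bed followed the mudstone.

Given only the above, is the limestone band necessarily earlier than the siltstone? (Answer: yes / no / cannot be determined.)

yes

Chain the constraints: the limestone band → the chalk bed → the siltstone. Each link is directly stated, so the limestone band comes before the siltstone.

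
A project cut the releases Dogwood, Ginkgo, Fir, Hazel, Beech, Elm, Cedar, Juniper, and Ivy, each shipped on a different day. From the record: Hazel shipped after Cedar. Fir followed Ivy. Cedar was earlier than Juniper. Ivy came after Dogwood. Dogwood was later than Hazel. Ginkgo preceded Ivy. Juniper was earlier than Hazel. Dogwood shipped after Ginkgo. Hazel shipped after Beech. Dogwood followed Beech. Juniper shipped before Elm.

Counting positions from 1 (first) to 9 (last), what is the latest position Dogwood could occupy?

Dogwood must come before Fir and Ivy — 2 releases forced after it.
Everything else can be placed before Dogwood in some valid order, so Dogwood can sit as late as position 9 − 2 = 7.

7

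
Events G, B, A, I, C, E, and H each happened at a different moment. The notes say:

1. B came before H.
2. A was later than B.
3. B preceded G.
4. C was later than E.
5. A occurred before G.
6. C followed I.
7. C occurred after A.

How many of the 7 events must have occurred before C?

Directly stated before C: A, E, and I.
B reaches C via B → A → C.
No chain forces G (or any of the others) ahead of C.
That's A, B, E, and I — 4 in all.

4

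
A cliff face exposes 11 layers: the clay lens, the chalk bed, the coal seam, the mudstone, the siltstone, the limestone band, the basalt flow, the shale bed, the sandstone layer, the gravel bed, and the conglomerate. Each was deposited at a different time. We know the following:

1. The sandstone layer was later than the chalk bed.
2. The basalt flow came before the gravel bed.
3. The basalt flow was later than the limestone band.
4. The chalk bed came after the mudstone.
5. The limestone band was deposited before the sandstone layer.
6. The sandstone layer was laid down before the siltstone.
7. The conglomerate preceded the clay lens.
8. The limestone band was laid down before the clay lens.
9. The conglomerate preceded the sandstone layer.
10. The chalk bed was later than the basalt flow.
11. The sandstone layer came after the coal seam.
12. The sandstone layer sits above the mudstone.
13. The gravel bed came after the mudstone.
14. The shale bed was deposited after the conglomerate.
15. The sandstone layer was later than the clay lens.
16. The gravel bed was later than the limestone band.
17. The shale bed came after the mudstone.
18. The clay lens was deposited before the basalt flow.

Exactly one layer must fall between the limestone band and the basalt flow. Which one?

Tracing the constraints gives the limestone band → the clay lens → the basalt flow, so the clay lens sits after the limestone band and before the basalt flow.
No other layer is forced both after the limestone band and before the basalt flow.

the clay lens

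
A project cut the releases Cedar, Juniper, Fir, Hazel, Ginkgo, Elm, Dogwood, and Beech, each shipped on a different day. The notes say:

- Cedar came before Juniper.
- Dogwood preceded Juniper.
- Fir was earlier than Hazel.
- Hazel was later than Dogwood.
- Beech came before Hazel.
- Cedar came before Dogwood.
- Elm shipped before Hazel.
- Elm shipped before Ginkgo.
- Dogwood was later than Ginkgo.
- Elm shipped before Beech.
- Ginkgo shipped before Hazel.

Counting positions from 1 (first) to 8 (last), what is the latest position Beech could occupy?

Beech must come before Hazel — 1 release forced after it.
Everything else can be placed before Beech in some valid order, so Beech can sit as late as position 8 − 1 = 7.

7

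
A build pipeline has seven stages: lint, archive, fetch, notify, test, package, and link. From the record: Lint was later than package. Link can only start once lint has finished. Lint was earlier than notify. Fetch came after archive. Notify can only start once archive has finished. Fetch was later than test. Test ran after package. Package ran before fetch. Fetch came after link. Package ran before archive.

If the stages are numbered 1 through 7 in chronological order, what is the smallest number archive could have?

Package must come before archive — 1 forced predecessor.
Nothing else is forced ahead of archive, so its earliest slot is position 1 + 1 = 2.

2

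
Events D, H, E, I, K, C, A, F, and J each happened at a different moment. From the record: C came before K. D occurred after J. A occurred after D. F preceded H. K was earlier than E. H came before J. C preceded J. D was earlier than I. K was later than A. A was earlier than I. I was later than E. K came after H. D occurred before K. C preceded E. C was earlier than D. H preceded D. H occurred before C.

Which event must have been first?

F has a chain of constraints placing it before every other event, so F must be first.

F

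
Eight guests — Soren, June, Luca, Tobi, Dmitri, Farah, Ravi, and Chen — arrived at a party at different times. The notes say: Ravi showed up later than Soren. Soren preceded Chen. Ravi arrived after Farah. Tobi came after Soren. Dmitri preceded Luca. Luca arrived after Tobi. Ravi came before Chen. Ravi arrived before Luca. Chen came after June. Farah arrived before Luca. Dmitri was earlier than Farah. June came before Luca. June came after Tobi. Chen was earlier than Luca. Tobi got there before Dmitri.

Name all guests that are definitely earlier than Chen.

Directly stated before Chen: June, Ravi, and Soren.
Dmitri reaches Chen via Dmitri → Farah → Ravi → Chen.
Farah reaches Chen via Farah → Ravi → Chen.
Tobi reaches Chen via Tobi → June → Chen.
No chain forces Luca ahead of Chen.

Dmitri, Farah, June, Ravi, Soren, Tobi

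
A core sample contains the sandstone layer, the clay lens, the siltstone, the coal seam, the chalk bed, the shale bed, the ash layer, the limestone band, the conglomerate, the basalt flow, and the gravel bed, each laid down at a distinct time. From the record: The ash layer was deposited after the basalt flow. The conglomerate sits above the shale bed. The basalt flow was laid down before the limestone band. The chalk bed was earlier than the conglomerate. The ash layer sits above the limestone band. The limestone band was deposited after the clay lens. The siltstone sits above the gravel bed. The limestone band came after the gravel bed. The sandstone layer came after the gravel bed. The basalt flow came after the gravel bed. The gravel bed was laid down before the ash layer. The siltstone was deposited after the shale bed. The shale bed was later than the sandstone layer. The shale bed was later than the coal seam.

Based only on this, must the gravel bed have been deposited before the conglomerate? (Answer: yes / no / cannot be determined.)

Chain the constraints: the gravel bed → the sandstone layer → the shale bed → the conglomerate. Each link is directly stated, so the gravel bed comes before the conglomerate.

yes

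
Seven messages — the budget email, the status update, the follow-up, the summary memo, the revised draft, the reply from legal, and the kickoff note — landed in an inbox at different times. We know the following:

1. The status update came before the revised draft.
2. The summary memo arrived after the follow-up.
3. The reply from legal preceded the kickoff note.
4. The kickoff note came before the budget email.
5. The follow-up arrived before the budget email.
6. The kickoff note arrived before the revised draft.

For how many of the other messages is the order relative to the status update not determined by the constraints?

5

Forced after the status update: the revised draft.
That leaves the budget email, the follow-up, the kickoff note, the reply from legal, and the summary memo with no forced order relative to the status update — 5.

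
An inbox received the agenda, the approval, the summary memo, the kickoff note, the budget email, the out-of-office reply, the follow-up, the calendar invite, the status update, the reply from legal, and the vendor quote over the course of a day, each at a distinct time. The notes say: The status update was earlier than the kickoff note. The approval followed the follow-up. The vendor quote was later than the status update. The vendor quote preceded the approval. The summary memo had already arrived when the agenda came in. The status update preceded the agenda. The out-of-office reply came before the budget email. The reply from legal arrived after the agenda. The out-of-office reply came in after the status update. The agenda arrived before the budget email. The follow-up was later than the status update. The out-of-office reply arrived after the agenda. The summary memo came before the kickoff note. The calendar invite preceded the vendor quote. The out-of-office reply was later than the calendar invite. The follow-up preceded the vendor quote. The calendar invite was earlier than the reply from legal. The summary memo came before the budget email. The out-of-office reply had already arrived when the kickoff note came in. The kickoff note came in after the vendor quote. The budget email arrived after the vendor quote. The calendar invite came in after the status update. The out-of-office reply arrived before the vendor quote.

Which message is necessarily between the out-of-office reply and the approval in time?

the vendor quote

Tracing the constraints gives the out-of-office reply → the vendor quote → the approval, so the vendor quote sits after the out-of-office reply and before the approval.
No other message is forced both after the out-of-office reply and before the approval.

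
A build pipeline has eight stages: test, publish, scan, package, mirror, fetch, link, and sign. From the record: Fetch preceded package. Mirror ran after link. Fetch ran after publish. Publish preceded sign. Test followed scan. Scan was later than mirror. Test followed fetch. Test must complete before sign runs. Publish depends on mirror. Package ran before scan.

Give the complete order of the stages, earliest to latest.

The constraints fix every adjacent pair, so only one ordering works:
link → mirror → publish → fetch → package → scan → test → sign.

link, mirror, publish, fetch, package, scan, test, sign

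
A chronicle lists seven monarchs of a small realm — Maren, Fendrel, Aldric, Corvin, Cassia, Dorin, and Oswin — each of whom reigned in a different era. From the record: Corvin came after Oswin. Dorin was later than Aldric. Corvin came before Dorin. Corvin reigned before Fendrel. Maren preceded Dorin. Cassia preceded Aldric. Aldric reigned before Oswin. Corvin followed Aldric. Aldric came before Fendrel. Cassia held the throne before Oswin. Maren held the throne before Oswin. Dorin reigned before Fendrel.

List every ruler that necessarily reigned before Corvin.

Aldric, Cassia, Maren, Oswin

Directly stated before Corvin: Aldric and Oswin.
Cassia reaches Corvin via Cassia → Aldric → Corvin.
Maren reaches Corvin via Maren → Oswin → Corvin.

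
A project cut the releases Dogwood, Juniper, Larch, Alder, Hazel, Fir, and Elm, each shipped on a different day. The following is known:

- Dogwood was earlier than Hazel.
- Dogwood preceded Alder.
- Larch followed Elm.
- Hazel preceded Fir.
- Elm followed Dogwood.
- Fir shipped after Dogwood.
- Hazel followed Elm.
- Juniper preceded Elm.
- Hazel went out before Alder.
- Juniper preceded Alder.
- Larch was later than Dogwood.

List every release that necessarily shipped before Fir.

Directly stated before Fir: Dogwood and Hazel.
Elm reaches Fir via Elm → Hazel → Fir.
Juniper reaches Fir via Juniper → Elm → Hazel → Fir.
No chain forces Alder (or any of the others) ahead of Fir.

Dogwood, Elm, Hazel, Juniper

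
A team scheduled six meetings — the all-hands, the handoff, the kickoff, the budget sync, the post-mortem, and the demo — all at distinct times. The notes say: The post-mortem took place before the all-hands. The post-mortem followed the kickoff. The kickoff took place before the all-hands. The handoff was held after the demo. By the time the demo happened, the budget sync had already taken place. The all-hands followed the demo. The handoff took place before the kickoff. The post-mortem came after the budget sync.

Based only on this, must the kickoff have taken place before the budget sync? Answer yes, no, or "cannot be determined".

no

Tracing the constraints gives the budget sync → the demo → the handoff → the kickoff, so the budget sync must come before the kickoff.
That means the kickoff cannot be before the budget sync.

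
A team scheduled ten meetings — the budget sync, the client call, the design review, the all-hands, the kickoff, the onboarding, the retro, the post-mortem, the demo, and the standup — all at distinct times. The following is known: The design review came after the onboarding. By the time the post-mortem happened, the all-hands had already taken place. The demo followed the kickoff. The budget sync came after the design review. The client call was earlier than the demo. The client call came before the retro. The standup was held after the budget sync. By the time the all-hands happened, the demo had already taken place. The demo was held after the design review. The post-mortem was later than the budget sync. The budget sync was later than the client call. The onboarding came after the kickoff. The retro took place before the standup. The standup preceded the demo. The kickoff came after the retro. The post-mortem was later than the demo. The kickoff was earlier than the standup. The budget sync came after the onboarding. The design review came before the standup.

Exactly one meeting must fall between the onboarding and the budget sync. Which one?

Tracing the constraints gives the onboarding → the design review → the budget sync, so the design review sits after the onboarding and before the budget sync.
No other meeting is forced both after the onboarding and before the budget sync.

the design review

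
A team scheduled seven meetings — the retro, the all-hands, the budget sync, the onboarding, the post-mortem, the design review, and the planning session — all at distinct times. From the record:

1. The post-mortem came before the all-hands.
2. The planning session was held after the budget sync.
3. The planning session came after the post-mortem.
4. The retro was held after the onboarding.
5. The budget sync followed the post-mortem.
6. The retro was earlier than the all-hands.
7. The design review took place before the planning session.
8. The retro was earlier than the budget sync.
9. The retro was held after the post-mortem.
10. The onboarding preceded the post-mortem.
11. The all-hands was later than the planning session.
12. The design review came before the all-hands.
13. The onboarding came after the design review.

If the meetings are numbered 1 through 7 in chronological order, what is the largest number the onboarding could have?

2

The onboarding must come before the all-hands, the budget sync, the planning session, the post-mortem, and the retro — 5 meetings forced after it.
Everything else can be placed before the onboarding in some valid order, so the onboarding can sit as late as position 7 − 5 = 2.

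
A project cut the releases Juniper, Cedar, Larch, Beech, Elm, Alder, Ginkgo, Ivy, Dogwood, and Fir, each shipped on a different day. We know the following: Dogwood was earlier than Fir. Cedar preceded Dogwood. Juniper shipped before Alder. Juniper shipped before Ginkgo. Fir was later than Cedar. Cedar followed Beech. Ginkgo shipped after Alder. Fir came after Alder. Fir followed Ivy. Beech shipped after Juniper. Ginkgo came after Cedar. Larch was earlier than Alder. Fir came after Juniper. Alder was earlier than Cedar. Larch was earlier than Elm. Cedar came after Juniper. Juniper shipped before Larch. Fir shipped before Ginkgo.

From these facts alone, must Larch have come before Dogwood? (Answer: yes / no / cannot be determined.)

Chain the constraints: Larch → Alder → Cedar → Dogwood. Each link is directly stated, so Larch comes before Dogwood.

yes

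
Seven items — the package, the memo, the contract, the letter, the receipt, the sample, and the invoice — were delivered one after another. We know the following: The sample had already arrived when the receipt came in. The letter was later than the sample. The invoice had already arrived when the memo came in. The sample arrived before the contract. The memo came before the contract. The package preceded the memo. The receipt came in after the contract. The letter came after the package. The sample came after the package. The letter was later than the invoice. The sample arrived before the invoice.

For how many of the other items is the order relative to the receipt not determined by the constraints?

1

Forced before the receipt: the contract, the invoice, the memo, the package, and the sample.
That leaves the letter with no forced order relative to the receipt — 1.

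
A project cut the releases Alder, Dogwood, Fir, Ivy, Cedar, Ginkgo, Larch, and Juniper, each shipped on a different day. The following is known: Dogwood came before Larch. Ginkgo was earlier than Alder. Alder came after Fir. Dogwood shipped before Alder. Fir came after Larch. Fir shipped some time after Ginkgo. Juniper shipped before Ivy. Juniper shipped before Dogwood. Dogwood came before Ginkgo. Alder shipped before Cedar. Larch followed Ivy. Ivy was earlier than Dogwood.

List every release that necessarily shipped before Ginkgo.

Dogwood, Ivy, Juniper

Directly stated before Ginkgo: Dogwood.
Ivy reaches Ginkgo via Ivy → Dogwood → Ginkgo.
Juniper reaches Ginkgo via Juniper → Dogwood → Ginkgo.
No chain forces Cedar (or any of the others) ahead of Ginkgo.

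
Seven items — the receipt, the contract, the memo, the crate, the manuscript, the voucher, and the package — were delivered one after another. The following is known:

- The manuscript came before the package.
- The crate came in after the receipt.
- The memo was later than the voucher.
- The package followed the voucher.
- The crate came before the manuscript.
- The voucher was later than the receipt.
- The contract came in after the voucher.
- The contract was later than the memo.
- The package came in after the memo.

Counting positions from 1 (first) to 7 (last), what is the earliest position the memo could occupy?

The receipt and the voucher must both come before the memo — 2 forced predecessors.
Nothing else is forced ahead of the memo, so its earliest slot is position 2 + 1 = 3.

3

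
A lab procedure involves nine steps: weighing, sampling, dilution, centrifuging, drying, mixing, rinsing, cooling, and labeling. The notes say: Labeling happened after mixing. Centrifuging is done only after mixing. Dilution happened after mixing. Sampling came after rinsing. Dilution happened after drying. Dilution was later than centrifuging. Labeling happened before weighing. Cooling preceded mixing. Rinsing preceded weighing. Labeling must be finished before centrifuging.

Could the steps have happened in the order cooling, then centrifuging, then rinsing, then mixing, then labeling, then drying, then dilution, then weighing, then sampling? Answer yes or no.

no

The constraints require mixing before centrifuging, but in the proposed sequence centrifuging appears ahead of mixing. That one violation is enough.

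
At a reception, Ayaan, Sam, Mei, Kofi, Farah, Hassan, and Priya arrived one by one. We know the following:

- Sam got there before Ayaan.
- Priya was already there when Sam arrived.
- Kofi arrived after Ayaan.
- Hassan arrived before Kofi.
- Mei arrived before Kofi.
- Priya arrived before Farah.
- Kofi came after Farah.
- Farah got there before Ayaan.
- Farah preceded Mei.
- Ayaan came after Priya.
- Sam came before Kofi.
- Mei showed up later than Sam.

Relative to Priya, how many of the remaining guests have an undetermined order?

Forced after Priya: Ayaan, Farah, Kofi, Mei, and Sam.
That leaves Hassan with no forced order relative to Priya — 1.

1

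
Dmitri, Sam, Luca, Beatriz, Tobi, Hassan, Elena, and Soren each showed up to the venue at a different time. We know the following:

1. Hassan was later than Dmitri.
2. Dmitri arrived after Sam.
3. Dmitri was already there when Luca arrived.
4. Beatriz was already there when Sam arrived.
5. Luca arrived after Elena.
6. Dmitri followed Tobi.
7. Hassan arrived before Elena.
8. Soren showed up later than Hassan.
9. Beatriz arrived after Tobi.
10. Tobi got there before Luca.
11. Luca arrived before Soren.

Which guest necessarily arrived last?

Every other guest has a chain of constraints placing them before Soren, so Soren is last.

Soren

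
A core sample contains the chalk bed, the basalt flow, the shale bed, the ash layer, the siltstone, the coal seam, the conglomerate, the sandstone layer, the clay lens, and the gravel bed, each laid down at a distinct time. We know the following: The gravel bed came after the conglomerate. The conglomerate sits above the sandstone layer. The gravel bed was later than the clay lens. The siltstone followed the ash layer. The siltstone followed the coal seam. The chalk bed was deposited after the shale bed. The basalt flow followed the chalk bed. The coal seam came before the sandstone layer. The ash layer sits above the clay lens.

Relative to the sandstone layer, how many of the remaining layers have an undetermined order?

6

Forced before the sandstone layer: the coal seam; forced after the sandstone layer: the conglomerate and the gravel bed.
That leaves the ash layer, the basalt flow, the chalk bed, the clay lens, the shale bed, and the siltstone with no forced order relative to the sandstone layer — 6.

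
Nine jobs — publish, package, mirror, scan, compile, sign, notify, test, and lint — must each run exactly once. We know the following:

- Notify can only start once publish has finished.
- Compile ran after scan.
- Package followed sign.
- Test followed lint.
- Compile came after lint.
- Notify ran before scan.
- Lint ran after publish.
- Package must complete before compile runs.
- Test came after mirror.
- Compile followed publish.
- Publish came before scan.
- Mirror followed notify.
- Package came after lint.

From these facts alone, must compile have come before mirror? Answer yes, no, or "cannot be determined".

No chain of stated constraints runs from compile to mirror, and none runs from mirror to compile either.
So the relative order of compile and mirror is not fixed by the given facts.

cannot be determined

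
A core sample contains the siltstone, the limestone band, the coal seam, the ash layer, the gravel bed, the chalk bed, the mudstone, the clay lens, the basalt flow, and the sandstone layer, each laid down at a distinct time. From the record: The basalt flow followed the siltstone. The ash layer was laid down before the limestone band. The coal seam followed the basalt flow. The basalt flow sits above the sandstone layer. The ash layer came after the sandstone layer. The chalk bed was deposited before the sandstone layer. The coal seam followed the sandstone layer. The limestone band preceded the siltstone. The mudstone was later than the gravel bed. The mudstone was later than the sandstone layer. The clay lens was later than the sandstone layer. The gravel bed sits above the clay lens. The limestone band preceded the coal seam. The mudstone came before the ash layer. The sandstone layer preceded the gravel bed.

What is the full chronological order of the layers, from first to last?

The constraints fix every adjacent pair, so only one ordering works:
the chalk bed → the sandstone layer → the clay lens → the gravel bed → the mudstone → the ash layer → the limestone band → the siltstone → the basalt flow → the coal seam.

the chalk bed, the sandstone layer, the clay lens, the gravel bed, the mudstone, the ash layer, the limestone band, the siltstone, the basalt flow, the coal seam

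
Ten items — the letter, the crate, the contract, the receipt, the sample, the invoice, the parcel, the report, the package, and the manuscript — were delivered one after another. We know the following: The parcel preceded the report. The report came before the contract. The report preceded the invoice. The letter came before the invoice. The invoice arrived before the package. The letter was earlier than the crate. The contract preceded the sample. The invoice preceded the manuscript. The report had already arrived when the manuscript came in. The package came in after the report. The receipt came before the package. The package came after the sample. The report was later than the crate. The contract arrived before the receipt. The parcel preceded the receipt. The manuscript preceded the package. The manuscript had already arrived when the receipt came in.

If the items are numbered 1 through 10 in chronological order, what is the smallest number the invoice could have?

5

The crate, the letter, the parcel, and the report must all come before the invoice — 4 forced predecessors.
Nothing else is forced ahead of the invoice, so its earliest slot is position 4 + 1 = 5.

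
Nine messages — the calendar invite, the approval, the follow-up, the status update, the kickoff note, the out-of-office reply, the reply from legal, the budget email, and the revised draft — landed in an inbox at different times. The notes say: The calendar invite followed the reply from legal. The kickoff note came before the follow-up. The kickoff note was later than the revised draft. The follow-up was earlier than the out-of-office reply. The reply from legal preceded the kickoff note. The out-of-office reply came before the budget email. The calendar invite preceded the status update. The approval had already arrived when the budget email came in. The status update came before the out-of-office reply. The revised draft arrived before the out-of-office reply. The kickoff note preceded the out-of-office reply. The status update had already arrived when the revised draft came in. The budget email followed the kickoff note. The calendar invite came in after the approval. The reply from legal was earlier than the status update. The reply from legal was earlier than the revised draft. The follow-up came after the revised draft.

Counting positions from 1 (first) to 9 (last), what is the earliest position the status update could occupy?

The approval, the calendar invite, and the reply from legal must all come before the status update — 3 forced predecessors.
Nothing else is forced ahead of the status update, so its earliest slot is position 3 + 1 = 4.

4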